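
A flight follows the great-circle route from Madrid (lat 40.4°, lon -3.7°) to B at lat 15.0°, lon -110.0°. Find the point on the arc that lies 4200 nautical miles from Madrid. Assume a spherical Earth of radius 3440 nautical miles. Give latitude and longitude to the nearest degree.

≈ lat 29°, lon -91°

Write both endpoints as unit vectors p₁, p₂ with components (cos φ cos λ, cos φ sin λ, sin φ).
The central angle between the endpoints is δ = arccos(p₁·p₂) ≈ 1.610 rad (92.2°). The total great-circle distance is δ·R ≈ 1.610 × 3440 ≈ 5537 nmi, so the target fraction is f = 4200/5537 ≈ 0.759.
Interpolate at f ≈ 0.759 with slerp weights a = sin((1−f)δ)/sin δ ≈ 0.379, b = sin(fδ)/sin δ ≈ 0.940.
p = a·p₁ + b·p₂ ≈ (-0.022, -0.872, 0.489); φ = arcsin(p_z) ≈ 29.28°, λ = atan2(p_y, p_x) ≈ -91.47°.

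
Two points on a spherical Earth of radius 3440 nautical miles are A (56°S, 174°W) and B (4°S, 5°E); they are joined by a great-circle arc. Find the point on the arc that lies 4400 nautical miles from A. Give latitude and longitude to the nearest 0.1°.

≈ (50.7°S, 4.3°E)

From cos δ = sin φ₁ sin φ₂ + cos φ₁ cos φ₂ cos Δλ, the central angle is δ ≈ 2.094 rad (120.0°). The total great-circle distance is δ·R ≈ 2.094 × 3440 ≈ 7204 nmi, so the target fraction is f = 4400/7204 ≈ 0.611.
Interpolate at f ≈ 0.611 with slerp weights a = sin((1−f)δ)/sin δ ≈ 0.840, b = sin(fδ)/sin δ ≈ 1.106.
p = a·p₁ + b·p₂ ≈ (0.632, 0.047, -0.774); φ = arcsin(p_z) ≈ -50.70°, λ = atan2(p_y, p_x) ≈ 4.26°.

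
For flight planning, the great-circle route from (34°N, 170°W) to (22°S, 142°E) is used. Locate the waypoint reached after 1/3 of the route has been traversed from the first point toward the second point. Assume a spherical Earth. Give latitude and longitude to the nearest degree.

≈ (16°N, 172°E)

From cos δ = sin φ₁ sin φ₂ + cos φ₁ cos φ₂ cos Δλ, the central angle is δ ≈ 1.261 rad (72.3°).
Interpolate at f = 1/3 with slerp weights a = sin((1−f)δ)/sin δ ≈ 0.782, b = sin(fδ)/sin δ ≈ 0.428.
p = a·p₁ + b·p₂ ≈ (-0.952, 0.132, 0.277); φ = arcsin(p_z) ≈ 16.08°, λ = atan2(p_y, p_x) ≈ 172.11°.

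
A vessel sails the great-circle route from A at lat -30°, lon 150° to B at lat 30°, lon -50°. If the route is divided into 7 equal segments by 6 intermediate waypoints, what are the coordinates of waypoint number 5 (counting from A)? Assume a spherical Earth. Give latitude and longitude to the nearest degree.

Convert each endpoint to a unit vector on the sphere (x = cos φ cos λ, y = cos φ sin λ, z = sin φ).
The central angle between the endpoints is δ = arccos(p₁·p₂) ≈ 2.840 rad (162.7°).
Interpolate at f = 5/7 with slerp weights a = sin((1−f)δ)/sin δ ≈ 2.439, b = sin(fδ)/sin δ ≈ 3.017.
p = a·p₁ + b·p₂ ≈ (-0.150, -0.946, 0.289); φ = arcsin(p_z) ≈ 16.80°, λ = atan2(p_y, p_x) ≈ -98.99°.

≈ lat 17°, lon -99°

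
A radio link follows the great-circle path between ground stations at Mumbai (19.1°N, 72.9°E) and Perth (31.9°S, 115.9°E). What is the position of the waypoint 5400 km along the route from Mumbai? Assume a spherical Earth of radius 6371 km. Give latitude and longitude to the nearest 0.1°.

≈ (19.3°S, 103.2°E)

The haversine formula gives a central angle δ ≈ 1.144 rad (65.6°) between the endpoints. The total great-circle distance is δ·R ≈ 1.144 × 6371 ≈ 7289 km, so the target fraction is f = 5400/7289 ≈ 0.741.
Interpolate at f ≈ 0.741 with slerp weights a = sin((1−f)δ)/sin δ ≈ 0.321, b = sin(fδ)/sin δ ≈ 0.824.
p = a·p₁ + b·p₂ ≈ (-0.216, 0.919, -0.330); φ = arcsin(p_z) ≈ -19.28°, λ = atan2(p_y, p_x) ≈ 103.24°.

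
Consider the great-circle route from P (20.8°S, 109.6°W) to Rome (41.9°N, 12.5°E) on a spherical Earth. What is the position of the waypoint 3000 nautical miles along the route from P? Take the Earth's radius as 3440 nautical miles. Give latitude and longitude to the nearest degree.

≈ (12°N, 71°W)

Write both endpoints as unit vectors p₁, p₂ with components (cos φ cos λ, cos φ sin λ, sin φ).
The central angle between the endpoints is δ = arccos(p₁·p₂) ≈ 2.223 rad (127.4°). The total great-circle distance is δ·R ≈ 2.223 × 3440 ≈ 7647 nmi, so the target fraction is f = 3000/7647 ≈ 0.392.
Interpolate at f ≈ 0.392 with slerp weights a = sin((1−f)δ)/sin δ ≈ 1.228, b = sin(fδ)/sin δ ≈ 0.963.
p = a·p₁ + b·p₂ ≈ (0.315, -0.926, 0.207); φ = arcsin(p_z) ≈ 11.97°, λ = atan2(p_y, p_x) ≈ -71.22°.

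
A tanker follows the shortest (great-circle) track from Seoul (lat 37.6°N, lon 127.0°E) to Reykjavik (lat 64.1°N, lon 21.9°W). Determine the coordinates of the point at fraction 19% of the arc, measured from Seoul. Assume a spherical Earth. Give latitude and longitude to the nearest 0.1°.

≈ lat 51.4°N, lon 121.7°E

The haversine formula gives a central angle δ ≈ 1.316 rad (75.4°) between the endpoints.
Interpolate at f = 0.19 with slerp weights a = sin((1−f)δ)/sin δ ≈ 0.904, b = sin(fδ)/sin δ ≈ 0.256.
p = a·p₁ + b·p₂ ≈ (-0.328, 0.531, 0.782); φ = arcsin(p_z) ≈ 51.42°, λ = atan2(p_y, p_x) ≈ 121.69°.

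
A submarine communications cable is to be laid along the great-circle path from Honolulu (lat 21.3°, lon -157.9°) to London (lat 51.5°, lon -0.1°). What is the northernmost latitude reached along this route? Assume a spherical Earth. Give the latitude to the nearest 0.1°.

The great circle lies in the plane with unit normal n̂ = (p₁ × p₂)/|p₁ × p₂|.
Here n̂_z ≈ +0.226; the vertex latitude is φ_max = arccos|n̂_z| ≈ 76.9°.
Check via Clairaut: cos φ_max = |cos φ₁| · sin C = cos(21.3°)·sin(14.1°) ≈ 0.226, again giving ≈ 76.9°.

≈ 76.9°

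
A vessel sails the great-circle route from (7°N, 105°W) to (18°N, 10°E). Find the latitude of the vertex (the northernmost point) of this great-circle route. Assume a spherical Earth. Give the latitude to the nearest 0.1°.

≈ 23.4°N

The great circle lies in the plane with unit normal n̂ = (p₁ × p₂)/|p₁ × p₂|.
Here n̂_z ≈ +0.917; the vertex latitude is φ_max = arccos|n̂_z| ≈ 23.4°.
Check via Clairaut: cos φ_max = |cos φ₁| · sin C = cos(7.0°)·sin(67.6°) ≈ 0.917, again giving ≈ 23.4°.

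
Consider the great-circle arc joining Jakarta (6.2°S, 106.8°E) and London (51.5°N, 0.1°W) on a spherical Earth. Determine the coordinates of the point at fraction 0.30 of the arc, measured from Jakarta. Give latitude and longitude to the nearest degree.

≈ (19°N, 87°E)

From cos δ = sin φ₁ sin φ₂ + cos φ₁ cos φ₂ cos Δλ, the central angle is δ ≈ 1.838 rad (105.3°).
Interpolate at f = 0.30 with slerp weights a = sin((1−f)δ)/sin δ ≈ 0.995, b = sin(fδ)/sin δ ≈ 0.543.
p = a·p₁ + b·p₂ ≈ (0.052, 0.947, 0.318); φ = arcsin(p_z) ≈ 18.52°, λ = atan2(p_y, p_x) ≈ 86.84°.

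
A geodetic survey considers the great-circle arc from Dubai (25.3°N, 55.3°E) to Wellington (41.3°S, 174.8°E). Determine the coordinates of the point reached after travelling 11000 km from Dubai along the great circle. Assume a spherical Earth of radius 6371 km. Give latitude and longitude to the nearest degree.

From cos δ = sin φ₁ sin φ₂ + cos φ₁ cos φ₂ cos Δλ, the central angle is δ ≈ 2.235 rad (128.1°). The total great-circle distance is δ·R ≈ 2.235 × 6371 ≈ 14240 km, so the target fraction is f = 11000/14240 ≈ 0.772.
Interpolate at f ≈ 0.772 with slerp weights a = sin((1−f)δ)/sin δ ≈ 0.618, b = sin(fδ)/sin δ ≈ 1.255.
p = a·p₁ + b·p₂ ≈ (-0.620, 0.545, -0.564); φ = arcsin(p_z) ≈ -34.32°, λ = atan2(p_y, p_x) ≈ 138.70°.

≈ 34°S, 139°E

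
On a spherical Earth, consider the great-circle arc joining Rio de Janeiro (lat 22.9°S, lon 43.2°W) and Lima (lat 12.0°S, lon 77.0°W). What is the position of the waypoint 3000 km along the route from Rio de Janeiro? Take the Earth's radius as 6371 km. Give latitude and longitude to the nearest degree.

Write both endpoints as unit vectors p₁, p₂ with components (cos φ cos λ, cos φ sin λ, sin φ).
The central angle between the endpoints is δ = arccos(p₁·p₂) ≈ 0.592 rad (33.9°). The total great-circle distance is δ·R ≈ 0.592 × 6371 ≈ 3773 km, so the target fraction is f = 3000/3773 ≈ 0.795.
Interpolate at f ≈ 0.795 with slerp weights a = sin((1−f)δ)/sin δ ≈ 0.217, b = sin(fδ)/sin δ ≈ 0.813.
p = a·p₁ + b·p₂ ≈ (0.324, -0.911, -0.253); φ = arcsin(p_z) ≈ -14.68°, λ = atan2(p_y, p_x) ≈ -70.40°.

≈ lat 15°S, lon 70°W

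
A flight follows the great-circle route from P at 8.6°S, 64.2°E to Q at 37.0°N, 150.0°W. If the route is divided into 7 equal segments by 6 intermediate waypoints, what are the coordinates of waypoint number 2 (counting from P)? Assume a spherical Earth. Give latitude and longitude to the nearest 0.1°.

Convert each endpoint to a unit vector on the sphere (x = cos φ cos λ, y = cos φ sin λ, z = sin φ).
The central angle between the endpoints is δ = arccos(p₁·p₂) ≈ 2.408 rad (138.0°).
Interpolate at f = 2/7 with slerp weights a = sin((1−f)δ)/sin δ ≈ 1.478, b = sin(fδ)/sin δ ≈ 0.949.
p = a·p₁ + b·p₂ ≈ (-0.021, 0.936, 0.350); φ = arcsin(p_z) ≈ 20.50°, λ = atan2(p_y, p_x) ≈ 91.25°.

≈ 20.5°N, 91.3°E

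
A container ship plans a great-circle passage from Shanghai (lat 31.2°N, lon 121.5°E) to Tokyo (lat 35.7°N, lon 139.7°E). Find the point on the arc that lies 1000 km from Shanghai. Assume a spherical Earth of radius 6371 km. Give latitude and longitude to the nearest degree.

≈ lat 34°N, lon 132°E

Write both endpoints as unit vectors p₁, p₂ with components (cos φ cos λ, cos φ sin λ, sin φ).
The central angle between the endpoints is δ = arccos(p₁·p₂) ≈ 0.276 rad (15.8°). The total great-circle distance is δ·R ≈ 0.276 × 6371 ≈ 1758 km, so the target fraction is f = 1000/1758 ≈ 0.569.
Interpolate at f ≈ 0.569 with slerp weights a = sin((1−f)δ)/sin δ ≈ 0.436, b = sin(fδ)/sin δ ≈ 0.574.
p = a·p₁ + b·p₂ ≈ (-0.550, 0.619, 0.560); φ = arcsin(p_z) ≈ 34.09°, λ = atan2(p_y, p_x) ≈ 131.62°.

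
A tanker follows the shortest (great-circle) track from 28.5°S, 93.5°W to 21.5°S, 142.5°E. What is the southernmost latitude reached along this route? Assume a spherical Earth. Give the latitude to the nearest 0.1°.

The great circle lies in the plane with unit normal n̂ = (p₁ × p₂)/|p₁ × p₂|.
Here n̂_z ≈ -0.707; the vertex latitude is φ_max = arccos|n̂_z| ≈ 45.0°.
Check via Clairaut: cos φ_max = |cos φ₁| · sin C = cos(28.5°)·sin(126.5°) ≈ 0.707, again giving ≈ 45.0°.

≈ 45.0°S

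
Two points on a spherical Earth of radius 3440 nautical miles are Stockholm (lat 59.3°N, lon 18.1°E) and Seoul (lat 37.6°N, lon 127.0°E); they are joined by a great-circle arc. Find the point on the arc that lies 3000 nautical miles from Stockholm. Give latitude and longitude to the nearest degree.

The haversine formula gives a central angle δ ≈ 1.166 rad (66.8°) between the endpoints. The total great-circle distance is δ·R ≈ 1.166 × 3440 ≈ 4012 nmi, so the target fraction is f = 3000/4012 ≈ 0.748.
Interpolate at f ≈ 0.748 with slerp weights a = sin((1−f)δ)/sin δ ≈ 0.315, b = sin(fδ)/sin δ ≈ 0.833.
p = a·p₁ + b·p₂ ≈ (-0.244, 0.577, 0.779); φ = arcsin(p_z) ≈ 51.20°, λ = atan2(p_y, p_x) ≈ 112.93°.

≈ lat 51°N, lon 113°E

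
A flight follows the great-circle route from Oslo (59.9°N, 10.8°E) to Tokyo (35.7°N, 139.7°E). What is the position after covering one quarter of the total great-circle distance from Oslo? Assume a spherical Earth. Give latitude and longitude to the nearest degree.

Write both endpoints as unit vectors p₁, p₂ with components (cos φ cos λ, cos φ sin λ, sin φ).
The central angle between the endpoints is δ = arccos(p₁·p₂) ≈ 1.319 rad (75.6°).
Interpolate at f = 1/4 with slerp weights a = sin((1−f)δ)/sin δ ≈ 0.863, b = sin(fδ)/sin δ ≈ 0.334.
p = a·p₁ + b·p₂ ≈ (0.218, 0.257, 0.942); φ = arcsin(p_z) ≈ 70.32°, λ = atan2(p_y, p_x) ≈ 49.66°.

≈ 70°N, 50°E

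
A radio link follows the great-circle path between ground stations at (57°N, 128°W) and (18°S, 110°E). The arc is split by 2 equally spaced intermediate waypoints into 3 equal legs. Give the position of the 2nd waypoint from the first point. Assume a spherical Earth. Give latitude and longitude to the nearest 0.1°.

The haversine formula gives a central angle δ ≈ 2.134 rad (122.3°) between the endpoints.
Interpolate at f = 2/3 with slerp weights a = sin((1−f)δ)/sin δ ≈ 0.772, b = sin(fδ)/sin δ ≈ 1.169.
p = a·p₁ + b·p₂ ≈ (-0.639, 0.714, 0.286); φ = arcsin(p_z) ≈ 16.62°, λ = atan2(p_y, p_x) ≈ 131.84°.

≈ (16.6°N, 131.8°E)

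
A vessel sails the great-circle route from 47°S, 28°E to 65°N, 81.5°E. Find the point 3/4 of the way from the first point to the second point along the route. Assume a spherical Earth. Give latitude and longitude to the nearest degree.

Convert each endpoint to a unit vector on the sphere (x = cos φ cos λ, y = cos φ sin λ, z = sin φ).
The central angle between the endpoints is δ = arccos(p₁·p₂) ≈ 2.084 rad (119.4°).
Interpolate at f = 3/4 with slerp weights a = sin((1−f)δ)/sin δ ≈ 0.572, b = sin(fδ)/sin δ ≈ 1.148.
p = a·p₁ + b·p₂ ≈ (0.416, 0.663, 0.623); φ = arcsin(p_z) ≈ 38.50°, λ = atan2(p_y, p_x) ≈ 57.89°.

≈ 39°N, 58°E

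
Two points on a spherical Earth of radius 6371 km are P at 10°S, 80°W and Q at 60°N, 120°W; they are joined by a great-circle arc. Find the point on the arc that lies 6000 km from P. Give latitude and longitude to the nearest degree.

The haversine formula gives a central angle δ ≈ 1.342 rad (76.9°) between the endpoints. The total great-circle distance is δ·R ≈ 1.342 × 6371 ≈ 8550 km, so the target fraction is f = 6000/8550 ≈ 0.702.
Interpolate at f ≈ 0.702 with slerp weights a = sin((1−f)δ)/sin δ ≈ 0.400, b = sin(fδ)/sin δ ≈ 0.830.
p = a·p₁ + b·p₂ ≈ (-0.139, -0.747, 0.650); φ = arcsin(p_z) ≈ 40.51°, λ = atan2(p_y, p_x) ≈ -100.55°.

≈ 41°N, 101°W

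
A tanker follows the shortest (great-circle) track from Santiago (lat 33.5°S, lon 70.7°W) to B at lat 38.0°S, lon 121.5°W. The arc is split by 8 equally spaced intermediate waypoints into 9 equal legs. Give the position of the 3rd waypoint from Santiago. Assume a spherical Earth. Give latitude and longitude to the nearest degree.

Convert each endpoint to a unit vector on the sphere (x = cos φ cos λ, y = cos φ sin λ, z = sin φ).
The central angle between the endpoints is δ = arccos(p₁·p₂) ≈ 0.715 rad (41.0°).
Interpolate at f = 3/9 with slerp weights a = sin((1−f)δ)/sin δ ≈ 0.700, b = sin(fδ)/sin δ ≈ 0.360.
p = a·p₁ + b·p₂ ≈ (0.045, -0.793, -0.608); φ = arcsin(p_z) ≈ -37.44°, λ = atan2(p_y, p_x) ≈ -86.78°.

≈ lat 37°S, lon 87°W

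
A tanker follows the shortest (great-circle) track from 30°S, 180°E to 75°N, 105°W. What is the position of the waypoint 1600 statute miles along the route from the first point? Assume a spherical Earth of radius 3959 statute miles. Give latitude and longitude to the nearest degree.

≈ 8°S, 174°W

The haversine formula gives a central angle δ ≈ 2.010 rad (115.1°) between the endpoints. The total great-circle distance is δ·R ≈ 2.010 × 3959 ≈ 7956 mi, so the target fraction is f = 1600/7956 ≈ 0.201.
Interpolate at f ≈ 0.201 with slerp weights a = sin((1−f)δ)/sin δ ≈ 1.104, b = sin(fδ)/sin δ ≈ 0.434.
p = a·p₁ + b·p₂ ≈ (-0.985, -0.109, -0.132); φ = arcsin(p_z) ≈ -7.61°, λ = atan2(p_y, p_x) ≈ -173.71°.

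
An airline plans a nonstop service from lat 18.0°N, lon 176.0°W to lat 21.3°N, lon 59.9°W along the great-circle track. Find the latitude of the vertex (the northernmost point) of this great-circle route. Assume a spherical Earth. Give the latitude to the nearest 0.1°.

The great circle lies in the plane with unit normal n̂ = (p₁ × p₂)/|p₁ × p₂|.
Here n̂_z ≈ +0.828; the vertex latitude is φ_max = arccos|n̂_z| ≈ 34.1°.
Check via Clairaut: cos φ_max = |cos φ₁| · sin C = cos(18.0°)·sin(60.6°) ≈ 0.828, again giving ≈ 34.1°.

≈ 34.1°N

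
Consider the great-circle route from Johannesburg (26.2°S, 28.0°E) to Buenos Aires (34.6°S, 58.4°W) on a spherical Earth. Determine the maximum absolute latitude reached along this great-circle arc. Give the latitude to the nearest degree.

The great circle lies in the plane with unit normal n̂ = (p₁ × p₂)/|p₁ × p₂|.
Here n̂_z ≈ -0.772; the vertex latitude is φ_max = arccos|n̂_z| ≈ 39.5°.
Check via Clairaut: cos φ_max = |cos φ₁| · sin C = cos(26.2°)·sin(120.6°) ≈ 0.772, again giving ≈ 39.5°.

≈ 39°S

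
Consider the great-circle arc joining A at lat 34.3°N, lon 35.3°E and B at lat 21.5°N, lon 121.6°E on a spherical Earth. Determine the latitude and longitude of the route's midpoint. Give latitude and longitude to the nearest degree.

Write both endpoints as unit vectors p₁, p₂ with components (cos φ cos λ, cos φ sin λ, sin φ).
The central angle between the endpoints is δ = arccos(p₁·p₂) ≈ 1.312 rad (75.2°).
Interpolate at f = 1/2 with slerp weights a = sin((1−f)δ)/sin δ ≈ 0.631, b = sin(fδ)/sin δ ≈ 0.631.
p = a·p₁ + b·p₂ ≈ (0.118, 0.801, 0.587); φ = arcsin(p_z) ≈ 35.93°, λ = atan2(p_y, p_x) ≈ 81.64°.

≈ lat 36°N, lon 82°E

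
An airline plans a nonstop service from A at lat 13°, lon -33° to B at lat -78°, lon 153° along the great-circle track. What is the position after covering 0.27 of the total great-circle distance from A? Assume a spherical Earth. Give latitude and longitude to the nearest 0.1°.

≈ lat -18.0°, lon -33.7°

Write both endpoints as unit vectors p₁, p₂ with components (cos φ cos λ, cos φ sin λ, sin φ).
The central angle between the endpoints is δ = arccos(p₁·p₂) ≈ 2.006 rad (114.9°).
Interpolate at f = 0.27 with slerp weights a = sin((1−f)δ)/sin δ ≈ 1.097, b = sin(fδ)/sin δ ≈ 0.568.
p = a·p₁ + b·p₂ ≈ (0.791, -0.528, -0.309); φ = arcsin(p_z) ≈ -18.02°, λ = atan2(p_y, p_x) ≈ -33.74°.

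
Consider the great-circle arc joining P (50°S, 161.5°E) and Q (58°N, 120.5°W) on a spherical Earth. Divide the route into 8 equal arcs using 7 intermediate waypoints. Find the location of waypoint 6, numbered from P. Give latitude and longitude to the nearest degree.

The haversine formula gives a central angle δ ≈ 2.188 rad (125.4°) between the endpoints.
Interpolate at f = 6/8 with slerp weights a = sin((1−f)δ)/sin δ ≈ 0.638, b = sin(fδ)/sin δ ≈ 1.223.
p = a·p₁ + b·p₂ ≈ (-0.718, -0.428, 0.549); φ = arcsin(p_z) ≈ 33.28°, λ = atan2(p_y, p_x) ≈ -149.17°.

≈ (33°N, 149°W)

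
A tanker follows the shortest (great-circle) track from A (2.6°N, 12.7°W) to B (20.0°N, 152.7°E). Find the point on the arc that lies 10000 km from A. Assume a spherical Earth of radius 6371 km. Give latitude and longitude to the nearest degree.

Write both endpoints as unit vectors p₁, p₂ with components (cos φ cos λ, cos φ sin λ, sin φ).
The central angle between the endpoints is δ = arccos(p₁·p₂) ≈ 2.675 rad (153.2°). The total great-circle distance is δ·R ≈ 2.675 × 6371 ≈ 17039 km, so the target fraction is f = 10000/17039 ≈ 0.587.
Interpolate at f ≈ 0.587 with slerp weights a = sin((1−f)δ)/sin δ ≈ 1.984, b = sin(fδ)/sin δ ≈ 2.221.
p = a·p₁ + b·p₂ ≈ (0.079, 0.521, 0.850); φ = arcsin(p_z) ≈ 58.17°, λ = atan2(p_y, p_x) ≈ 81.37°.

≈ (58°N, 81°E)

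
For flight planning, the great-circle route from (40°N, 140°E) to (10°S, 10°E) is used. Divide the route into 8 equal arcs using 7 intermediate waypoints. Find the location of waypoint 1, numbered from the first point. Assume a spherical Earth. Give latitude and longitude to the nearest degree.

≈ (44°N, 119°E)

Convert each endpoint to a unit vector on the sphere (x = cos φ cos λ, y = cos φ sin λ, z = sin φ).
The central angle between the endpoints is δ = arccos(p₁·p₂) ≈ 2.210 rad (126.6°).
Interpolate at f = 1/8 with slerp weights a = sin((1−f)δ)/sin δ ≈ 1.165, b = sin(fδ)/sin δ ≈ 0.340.
p = a·p₁ + b·p₂ ≈ (-0.354, 0.632, 0.690); φ = arcsin(p_z) ≈ 43.61°, λ = atan2(p_y, p_x) ≈ 119.26°.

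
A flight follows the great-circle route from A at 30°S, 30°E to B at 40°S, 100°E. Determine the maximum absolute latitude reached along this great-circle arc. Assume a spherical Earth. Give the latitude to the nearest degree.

≈ 42°S

The great circle lies in the plane with unit normal n̂ = (p₁ × p₂)/|p₁ × p₂|.
Here n̂_z ≈ +0.745; the vertex latitude is φ_max = arccos|n̂_z| ≈ 41.8°.
Check via Clairaut: cos φ_max = |cos φ₁| · sin C = cos(30.0°)·sin(120.6°) ≈ 0.745, again giving ≈ 41.8°.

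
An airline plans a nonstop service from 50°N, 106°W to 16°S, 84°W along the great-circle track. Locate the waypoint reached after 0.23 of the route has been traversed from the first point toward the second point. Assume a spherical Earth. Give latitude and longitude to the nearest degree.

≈ 35°N, 99°W

Write both endpoints as unit vectors p₁, p₂ with components (cos φ cos λ, cos φ sin λ, sin φ).
The central angle between the endpoints is δ = arccos(p₁·p₂) ≈ 1.201 rad (68.8°).
Interpolate at f = 0.23 with slerp weights a = sin((1−f)δ)/sin δ ≈ 0.856, b = sin(fδ)/sin δ ≈ 0.292.
p = a·p₁ + b·p₂ ≈ (-0.122, -0.809, 0.575); φ = arcsin(p_z) ≈ 35.13°, λ = atan2(p_y, p_x) ≈ -98.60°.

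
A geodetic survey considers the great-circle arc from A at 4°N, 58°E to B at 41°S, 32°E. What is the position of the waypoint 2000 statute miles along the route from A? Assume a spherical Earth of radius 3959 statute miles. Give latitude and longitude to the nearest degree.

≈ 22°S, 45°E

Convert each endpoint to a unit vector on the sphere (x = cos φ cos λ, y = cos φ sin λ, z = sin φ).
The central angle between the endpoints is δ = arccos(p₁·p₂) ≈ 0.888 rad (50.9°). The total great-circle distance is δ·R ≈ 0.888 × 3959 ≈ 3516 mi, so the target fraction is f = 2000/3516 ≈ 0.569.
Interpolate at f ≈ 0.569 with slerp weights a = sin((1−f)δ)/sin δ ≈ 0.482, b = sin(fδ)/sin δ ≈ 0.624.
p = a·p₁ + b·p₂ ≈ (0.654, 0.657, -0.376); φ = arcsin(p_z) ≈ -22.06°, λ = atan2(p_y, p_x) ≈ 45.13°.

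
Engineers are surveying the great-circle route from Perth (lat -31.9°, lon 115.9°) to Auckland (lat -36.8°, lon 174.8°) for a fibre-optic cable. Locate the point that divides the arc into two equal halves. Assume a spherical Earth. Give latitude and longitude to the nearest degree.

≈ lat -38°, lon 144°

Write both endpoints as unit vectors p₁, p₂ with components (cos φ cos λ, cos φ sin λ, sin φ).
The central angle between the endpoints is δ = arccos(p₁·p₂) ≈ 0.840 rad (48.1°).
Interpolate at f = 1/2 with slerp weights a = sin((1−f)δ)/sin δ ≈ 0.548, b = sin(fδ)/sin δ ≈ 0.548.
p = a·p₁ + b·p₂ ≈ (-0.640, 0.458, -0.617); φ = arcsin(p_z) ≈ -38.12°, λ = atan2(p_y, p_x) ≈ 144.40°.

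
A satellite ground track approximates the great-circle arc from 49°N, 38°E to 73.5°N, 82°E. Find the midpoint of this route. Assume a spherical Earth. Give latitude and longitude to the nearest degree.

≈ 63°N, 51°E

Convert each endpoint to a unit vector on the sphere (x = cos φ cos λ, y = cos φ sin λ, z = sin φ).
The central angle between the endpoints is δ = arccos(p₁·p₂) ≈ 0.540 rad (30.9°).
Interpolate at f = 1/2 with slerp weights a = sin((1−f)δ)/sin δ ≈ 0.519, b = sin(fδ)/sin δ ≈ 0.519.
p = a·p₁ + b·p₂ ≈ (0.289, 0.355, 0.889); φ = arcsin(p_z) ≈ 62.75°, λ = atan2(p_y, p_x) ≈ 50.92°.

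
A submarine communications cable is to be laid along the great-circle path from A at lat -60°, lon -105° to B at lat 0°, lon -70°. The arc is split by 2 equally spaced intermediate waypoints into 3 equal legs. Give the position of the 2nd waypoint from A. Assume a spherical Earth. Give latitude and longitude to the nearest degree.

≈ lat -21°, lon -77°

From cos δ = sin φ₁ sin φ₂ + cos φ₁ cos φ₂ cos Δλ, the central angle is δ ≈ 1.149 rad (65.8°).
Interpolate at f = 2/3 with slerp weights a = sin((1−f)δ)/sin δ ≈ 0.410, b = sin(fδ)/sin δ ≈ 0.760.
p = a·p₁ + b·p₂ ≈ (0.207, -0.912, -0.355); φ = arcsin(p_z) ≈ -20.78°, λ = atan2(p_y, p_x) ≈ -77.22°.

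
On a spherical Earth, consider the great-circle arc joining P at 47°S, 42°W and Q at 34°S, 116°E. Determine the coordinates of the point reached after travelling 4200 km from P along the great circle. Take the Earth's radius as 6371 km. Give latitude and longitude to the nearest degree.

≈ 77°S, 17°E

The haversine formula gives a central angle δ ≈ 1.686 rad (96.6°) between the endpoints. The total great-circle distance is δ·R ≈ 1.686 × 6371 ≈ 10744 km, so the target fraction is f = 4200/10744 ≈ 0.391.
Interpolate at f ≈ 0.391 with slerp weights a = sin((1−f)δ)/sin δ ≈ 0.862, b = sin(fδ)/sin δ ≈ 0.617.
p = a·p₁ + b·p₂ ≈ (0.213, 0.066, -0.975); φ = arcsin(p_z) ≈ -77.14°, λ = atan2(p_y, p_x) ≈ 17.33°.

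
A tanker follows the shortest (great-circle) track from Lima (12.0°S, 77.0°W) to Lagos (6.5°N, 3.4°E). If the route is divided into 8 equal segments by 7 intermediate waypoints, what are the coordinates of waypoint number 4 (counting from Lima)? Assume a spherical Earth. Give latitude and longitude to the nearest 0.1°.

≈ 3.6°S, 36.4°W

From cos δ = sin φ₁ sin φ₂ + cos φ₁ cos φ₂ cos Δλ, the central angle is δ ≈ 1.432 rad (82.0°).
Interpolate at f = 4/8 with slerp weights a = sin((1−f)δ)/sin δ ≈ 0.663, b = sin(fδ)/sin δ ≈ 0.663.
p = a·p₁ + b·p₂ ≈ (0.803, -0.593, -0.063); φ = arcsin(p_z) ≈ -3.60°, λ = atan2(p_y, p_x) ≈ -36.42°.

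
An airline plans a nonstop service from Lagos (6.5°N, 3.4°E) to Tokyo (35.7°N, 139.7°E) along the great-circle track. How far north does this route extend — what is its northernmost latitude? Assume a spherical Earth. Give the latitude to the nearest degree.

The great circle lies in the plane with unit normal n̂ = (p₁ × p₂)/|p₁ × p₂|.
Here n̂_z ≈ +0.651; the vertex latitude is φ_max = arccos|n̂_z| ≈ 49.4°.

≈ 49°N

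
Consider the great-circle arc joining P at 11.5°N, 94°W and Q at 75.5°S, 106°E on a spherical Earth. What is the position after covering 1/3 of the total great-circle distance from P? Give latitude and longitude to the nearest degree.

The haversine formula gives a central angle δ ≈ 2.008 rad (115.1°) between the endpoints.
Interpolate at f = 1/3 with slerp weights a = sin((1−f)δ)/sin δ ≈ 1.074, b = sin(fδ)/sin δ ≈ 0.685.
p = a·p₁ + b·p₂ ≈ (-0.121, -0.885, -0.449); φ = arcsin(p_z) ≈ -26.68°, λ = atan2(p_y, p_x) ≈ -97.76°.

≈ 27°S, 98°W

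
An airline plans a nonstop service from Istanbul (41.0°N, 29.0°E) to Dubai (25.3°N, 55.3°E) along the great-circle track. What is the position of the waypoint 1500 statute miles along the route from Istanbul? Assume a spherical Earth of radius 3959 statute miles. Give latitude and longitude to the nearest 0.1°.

Convert each endpoint to a unit vector on the sphere (x = cos φ cos λ, y = cos φ sin λ, z = sin φ).
The central angle between the endpoints is δ = arccos(p₁·p₂) ≈ 0.469 rad (26.9°). The total great-circle distance is δ·R ≈ 0.469 × 3959 ≈ 1856 mi, so the target fraction is f = 1500/1856 ≈ 0.808.
Interpolate at f ≈ 0.808 with slerp weights a = sin((1−f)δ)/sin δ ≈ 0.199, b = sin(fδ)/sin δ ≈ 0.818.
p = a·p₁ + b·p₂ ≈ (0.553, 0.681, 0.480); φ = arcsin(p_z) ≈ 28.71°, λ = atan2(p_y, p_x) ≈ 50.95°.

≈ 28.7°N, 51.0°E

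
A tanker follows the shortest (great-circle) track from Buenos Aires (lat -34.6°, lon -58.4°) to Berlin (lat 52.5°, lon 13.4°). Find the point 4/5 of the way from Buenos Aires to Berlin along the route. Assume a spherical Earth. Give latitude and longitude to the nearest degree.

≈ lat 38°, lon -9°

Convert each endpoint to a unit vector on the sphere (x = cos φ cos λ, y = cos φ sin λ, z = sin φ).
The central angle between the endpoints is δ = arccos(p₁·p₂) ≈ 1.869 rad (107.1°).
Interpolate at f = 4/5 with slerp weights a = sin((1−f)δ)/sin δ ≈ 0.382, b = sin(fδ)/sin δ ≈ 1.043.
p = a·p₁ + b·p₂ ≈ (0.783, -0.121, 0.611); φ = arcsin(p_z) ≈ 37.64°, λ = atan2(p_y, p_x) ≈ -8.77°.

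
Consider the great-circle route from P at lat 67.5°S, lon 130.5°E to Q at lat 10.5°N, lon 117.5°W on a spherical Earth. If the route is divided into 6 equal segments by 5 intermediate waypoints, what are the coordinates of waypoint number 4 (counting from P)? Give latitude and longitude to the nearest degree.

≈ lat 23°S, lon 131°W

The haversine formula gives a central angle δ ≈ 1.885 rad (108.0°) between the endpoints.
Interpolate at f = 4/6 with slerp weights a = sin((1−f)δ)/sin δ ≈ 0.618, b = sin(fδ)/sin δ ≈ 1.000.
p = a·p₁ + b·p₂ ≈ (-0.608, -0.692, -0.389); φ = arcsin(p_z) ≈ -22.88°, λ = atan2(p_y, p_x) ≈ -131.27°.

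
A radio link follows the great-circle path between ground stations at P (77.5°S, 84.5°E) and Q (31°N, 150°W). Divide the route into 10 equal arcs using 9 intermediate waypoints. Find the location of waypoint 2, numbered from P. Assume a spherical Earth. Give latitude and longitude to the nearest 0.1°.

Convert each endpoint to a unit vector on the sphere (x = cos φ cos λ, y = cos φ sin λ, z = sin φ).
The central angle between the endpoints is δ = arccos(p₁·p₂) ≈ 2.228 rad (127.6°).
Interpolate at f = 2/10 with slerp weights a = sin((1−f)δ)/sin δ ≈ 1.235, b = sin(fδ)/sin δ ≈ 0.544.
p = a·p₁ + b·p₂ ≈ (-0.378, 0.033, -0.925); φ = arcsin(p_z) ≈ -67.68°, λ = atan2(p_y, p_x) ≈ 175.05°.

≈ (67.7°S, 175.0°E)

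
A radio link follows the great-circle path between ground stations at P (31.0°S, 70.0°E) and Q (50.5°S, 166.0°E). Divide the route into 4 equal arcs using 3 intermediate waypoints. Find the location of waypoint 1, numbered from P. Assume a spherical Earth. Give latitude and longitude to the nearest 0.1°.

≈ (43.0°S, 86.1°E)

Write both endpoints as unit vectors p₁, p₂ with components (cos φ cos λ, cos φ sin λ, sin φ).
The central angle between the endpoints is δ = arccos(p₁·p₂) ≈ 1.223 rad (70.1°).
Interpolate at f = 1/4 with slerp weights a = sin((1−f)δ)/sin δ ≈ 0.845, b = sin(fδ)/sin δ ≈ 0.320.
p = a·p₁ + b·p₂ ≈ (0.050, 0.730, -0.682); φ = arcsin(p_z) ≈ -43.01°, λ = atan2(p_y, p_x) ≈ 86.08°.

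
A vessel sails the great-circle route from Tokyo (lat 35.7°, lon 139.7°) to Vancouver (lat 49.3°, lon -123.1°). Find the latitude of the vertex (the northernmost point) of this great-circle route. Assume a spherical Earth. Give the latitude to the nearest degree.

The great circle lies in the plane with unit normal n̂ = (p₁ × p₂)/|p₁ × p₂|.
Here n̂_z ≈ +0.567; the vertex latitude is φ_max = arccos|n̂_z| ≈ 55.5°.

≈ 55°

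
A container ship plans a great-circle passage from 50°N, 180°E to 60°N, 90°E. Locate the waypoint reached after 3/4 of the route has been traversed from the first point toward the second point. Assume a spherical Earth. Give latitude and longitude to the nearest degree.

Write both endpoints as unit vectors p₁, p₂ with components (cos φ cos λ, cos φ sin λ, sin φ).
The central angle between the endpoints is δ = arccos(p₁·p₂) ≈ 0.845 rad (48.4°).
Interpolate at f = 3/4 with slerp weights a = sin((1−f)δ)/sin δ ≈ 0.280, b = sin(fδ)/sin δ ≈ 0.792.
p = a·p₁ + b·p₂ ≈ (-0.180, 0.396, 0.900); φ = arcsin(p_z) ≈ 64.22°, λ = atan2(p_y, p_x) ≈ 114.48°.

≈ 64°N, 114°E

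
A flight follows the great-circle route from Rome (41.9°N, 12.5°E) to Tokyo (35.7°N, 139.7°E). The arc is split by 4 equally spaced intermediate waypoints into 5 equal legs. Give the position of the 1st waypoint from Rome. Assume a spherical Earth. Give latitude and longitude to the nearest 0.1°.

Write both endpoints as unit vectors p₁, p₂ with components (cos φ cos λ, cos φ sin λ, sin φ).
The central angle between the endpoints is δ = arccos(p₁·p₂) ≈ 1.547 rad (88.6°).
Interpolate at f = 1/5 with slerp weights a = sin((1−f)δ)/sin δ ≈ 0.945, b = sin(fδ)/sin δ ≈ 0.304.
p = a·p₁ + b·p₂ ≈ (0.498, 0.312, 0.809); φ = arcsin(p_z) ≈ 53.99°, λ = atan2(p_y, p_x) ≈ 32.07°.

≈ (54.0°N, 32.1°E)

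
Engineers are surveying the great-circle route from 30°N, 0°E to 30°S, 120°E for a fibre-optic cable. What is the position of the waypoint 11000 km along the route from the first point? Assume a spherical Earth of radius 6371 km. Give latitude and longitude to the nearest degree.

From cos δ = sin φ₁ sin φ₂ + cos φ₁ cos φ₂ cos Δλ, the central angle is δ ≈ 2.246 rad (128.7°). The total great-circle distance is δ·R ≈ 2.246 × 6371 ≈ 14309 km, so the target fraction is f = 11000/14309 ≈ 0.769.
Interpolate at f ≈ 0.769 with slerp weights a = sin((1−f)δ)/sin δ ≈ 0.636, b = sin(fδ)/sin δ ≈ 1.266.
p = a·p₁ + b·p₂ ≈ (0.003, 0.949, -0.315); φ = arcsin(p_z) ≈ -18.35°, λ = atan2(p_y, p_x) ≈ 89.84°.

≈ 18°S, 90°E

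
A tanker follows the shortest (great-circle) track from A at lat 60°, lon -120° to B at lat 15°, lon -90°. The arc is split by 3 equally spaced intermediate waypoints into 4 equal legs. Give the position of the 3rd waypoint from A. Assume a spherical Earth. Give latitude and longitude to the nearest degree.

≈ lat 27°, lon -95°

The haversine formula gives a central angle δ ≈ 0.873 rad (50.0°) between the endpoints.
Interpolate at f = 3/4 with slerp weights a = sin((1−f)δ)/sin δ ≈ 0.283, b = sin(fδ)/sin δ ≈ 0.795.
p = a·p₁ + b·p₂ ≈ (-0.071, -0.890, 0.450); φ = arcsin(p_z) ≈ 26.77°, λ = atan2(p_y, p_x) ≈ -94.54°.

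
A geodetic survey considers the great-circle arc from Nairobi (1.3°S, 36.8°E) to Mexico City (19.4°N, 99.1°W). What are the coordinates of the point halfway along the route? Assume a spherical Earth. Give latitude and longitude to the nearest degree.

≈ (23°N, 27°W)

The haversine formula gives a central angle δ ≈ 2.325 rad (133.2°) between the endpoints.
Interpolate at f = 1/2 with slerp weights a = sin((1−f)δ)/sin δ ≈ 1.259, b = sin(fδ)/sin δ ≈ 1.259.
p = a·p₁ + b·p₂ ≈ (0.820, -0.419, 0.390); φ = arcsin(p_z) ≈ 22.94°, λ = atan2(p_y, p_x) ≈ -27.04°.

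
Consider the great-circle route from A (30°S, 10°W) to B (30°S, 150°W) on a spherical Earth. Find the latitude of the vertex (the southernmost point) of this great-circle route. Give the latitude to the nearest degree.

The great circle lies in the plane with unit normal n̂ = (p₁ × p₂)/|p₁ × p₂|.
Here n̂_z ≈ -0.510; the vertex latitude is φ_max = arccos|n̂_z| ≈ 59.4°.

≈ 59°S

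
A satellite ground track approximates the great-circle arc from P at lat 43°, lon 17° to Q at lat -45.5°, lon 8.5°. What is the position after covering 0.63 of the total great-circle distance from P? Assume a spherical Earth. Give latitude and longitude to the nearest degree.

≈ lat -13°, lon 12°

Convert each endpoint to a unit vector on the sphere (x = cos φ cos λ, y = cos φ sin λ, z = sin φ).
The central angle between the endpoints is δ = arccos(p₁·p₂) ≈ 1.550 rad (88.8°).
Interpolate at f = 0.63 with slerp weights a = sin((1−f)δ)/sin δ ≈ 0.543, b = sin(fδ)/sin δ ≈ 0.829.
p = a·p₁ + b·p₂ ≈ (0.954, 0.202, -0.221); φ = arcsin(p_z) ≈ -12.77°, λ = atan2(p_y, p_x) ≈ 11.95°.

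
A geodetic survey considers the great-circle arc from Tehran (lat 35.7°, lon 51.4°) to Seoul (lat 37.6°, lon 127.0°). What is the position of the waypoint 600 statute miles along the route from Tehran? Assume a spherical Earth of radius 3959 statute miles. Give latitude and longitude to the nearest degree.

≈ lat 39°, lon 61°

From cos δ = sin φ₁ sin φ₂ + cos φ₁ cos φ₂ cos Δλ, the central angle is δ ≈ 1.029 rad (58.9°). The total great-circle distance is δ·R ≈ 1.029 × 3959 ≈ 4072 mi, so the target fraction is f = 600/4072 ≈ 0.147.
Interpolate at f ≈ 0.147 with slerp weights a = sin((1−f)δ)/sin δ ≈ 0.898, b = sin(fδ)/sin δ ≈ 0.176.
p = a·p₁ + b·p₂ ≈ (0.371, 0.681, 0.631); φ = arcsin(p_z) ≈ 39.15°, λ = atan2(p_y, p_x) ≈ 61.44°.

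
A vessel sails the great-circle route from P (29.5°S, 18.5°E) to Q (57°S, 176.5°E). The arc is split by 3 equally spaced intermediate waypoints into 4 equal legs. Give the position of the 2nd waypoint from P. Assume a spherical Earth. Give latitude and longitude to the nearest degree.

Write both endpoints as unit vectors p₁, p₂ with components (cos φ cos λ, cos φ sin λ, sin φ).
The central angle between the endpoints is δ = arccos(p₁·p₂) ≈ 1.597 rad (91.5°).
Interpolate at f = 2/4 with slerp weights a = sin((1−f)δ)/sin δ ≈ 0.717, b = sin(fδ)/sin δ ≈ 0.717.
p = a·p₁ + b·p₂ ≈ (0.202, 0.222, -0.954); φ = arcsin(p_z) ≈ -72.55°, λ = atan2(p_y, p_x) ≈ 47.68°.

≈ (73°S, 48°E)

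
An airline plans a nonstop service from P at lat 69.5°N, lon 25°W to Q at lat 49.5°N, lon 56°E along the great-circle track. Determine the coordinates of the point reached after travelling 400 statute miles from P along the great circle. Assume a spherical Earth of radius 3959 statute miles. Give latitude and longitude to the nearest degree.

Convert each endpoint to a unit vector on the sphere (x = cos φ cos λ, y = cos φ sin λ, z = sin φ).
The central angle between the endpoints is δ = arccos(p₁·p₂) ≈ 0.726 rad (41.6°). The total great-circle distance is δ·R ≈ 0.726 × 3959 ≈ 2874 mi, so the target fraction is f = 400/2874 ≈ 0.139.
Interpolate at f ≈ 0.139 with slerp weights a = sin((1−f)δ)/sin δ ≈ 0.881, b = sin(fδ)/sin δ ≈ 0.152.
p = a·p₁ + b·p₂ ≈ (0.335, -0.049, 0.941); φ = arcsin(p_z) ≈ 70.22°, λ = atan2(p_y, p_x) ≈ -8.26°.

≈ lat 70°N, lon 8°W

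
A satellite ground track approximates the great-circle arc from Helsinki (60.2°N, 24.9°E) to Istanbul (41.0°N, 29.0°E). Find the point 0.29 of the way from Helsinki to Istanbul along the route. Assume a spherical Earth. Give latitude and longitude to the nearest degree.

Write both endpoints as unit vectors p₁, p₂ with components (cos φ cos λ, cos φ sin λ, sin φ).
The central angle between the endpoints is δ = arccos(p₁·p₂) ≈ 0.338 rad (19.4°).
Interpolate at f = 0.29 with slerp weights a = sin((1−f)δ)/sin δ ≈ 0.717, b = sin(fδ)/sin δ ≈ 0.295.
p = a·p₁ + b·p₂ ≈ (0.518, 0.258, 0.816); φ = arcsin(p_z) ≈ 54.65°, λ = atan2(p_y, p_x) ≈ 26.48°.

≈ 55°N, 26°E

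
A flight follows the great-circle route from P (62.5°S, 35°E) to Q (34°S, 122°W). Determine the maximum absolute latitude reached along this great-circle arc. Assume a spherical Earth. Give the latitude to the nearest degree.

The great circle lies in the plane with unit normal n̂ = (p₁ × p₂)/|p₁ × p₂|.
Here n̂_z ≈ -0.151; the vertex latitude is φ_max = arccos|n̂_z| ≈ 81.3°.

≈ 81°S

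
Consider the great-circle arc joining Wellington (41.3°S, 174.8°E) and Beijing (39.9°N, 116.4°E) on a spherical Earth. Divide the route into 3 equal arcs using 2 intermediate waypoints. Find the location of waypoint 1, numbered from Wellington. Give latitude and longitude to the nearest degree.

The haversine formula gives a central angle δ ≈ 1.692 rad (97.0°) between the endpoints.
Interpolate at f = 1/3 with slerp weights a = sin((1−f)δ)/sin δ ≈ 0.910, b = sin(fδ)/sin δ ≈ 0.539.
p = a·p₁ + b·p₂ ≈ (-0.865, 0.432, -0.255); φ = arcsin(p_z) ≈ -14.79°, λ = atan2(p_y, p_x) ≈ 153.45°.

≈ (15°S, 153°E)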